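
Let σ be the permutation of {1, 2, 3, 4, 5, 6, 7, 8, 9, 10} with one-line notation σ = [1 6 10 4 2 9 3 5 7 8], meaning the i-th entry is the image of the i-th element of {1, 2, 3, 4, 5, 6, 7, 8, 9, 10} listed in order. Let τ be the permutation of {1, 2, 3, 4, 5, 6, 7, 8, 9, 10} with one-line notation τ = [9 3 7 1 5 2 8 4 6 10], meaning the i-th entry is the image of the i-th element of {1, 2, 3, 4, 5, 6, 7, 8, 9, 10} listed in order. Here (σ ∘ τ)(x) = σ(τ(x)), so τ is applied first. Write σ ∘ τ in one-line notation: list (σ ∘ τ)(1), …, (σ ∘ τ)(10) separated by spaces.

(σ ∘ τ)(x) = σ(τ(x)). Computing each image: σ(τ(1)) = σ(9) = 7, σ(τ(2)) = σ(3) = 10, σ(τ(3)) = σ(7) = 3, σ(τ(4)) = σ(1) = 1, σ(τ(5)) = σ(5) = 2, σ(τ(6)) = σ(2) = 6, σ(τ(7)) = σ(8) = 5, σ(τ(8)) = σ(4) = 4, σ(τ(9)) = σ(6) = 9, σ(τ(10)) = σ(10) = 8.
Hence σ ∘ τ = [7 10 3 1 2 6 5 4 9 8].

7 10 3 1 2 6 5 4 9 8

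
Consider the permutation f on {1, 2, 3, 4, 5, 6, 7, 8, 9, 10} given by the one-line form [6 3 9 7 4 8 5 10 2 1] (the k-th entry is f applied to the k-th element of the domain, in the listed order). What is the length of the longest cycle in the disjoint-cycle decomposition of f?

4

Decomposing into disjoint cycles gives (1 6 8 10)(2 3 9)(4 7 5); the longest has length 4.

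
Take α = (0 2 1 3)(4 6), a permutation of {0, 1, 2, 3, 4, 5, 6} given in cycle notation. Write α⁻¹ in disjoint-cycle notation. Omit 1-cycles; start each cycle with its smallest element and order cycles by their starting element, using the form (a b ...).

The inverse reverses each cycle.
Reversing each cycle of α and rotating so the smallest element leads gives (0 3 1 2)(4 6).

(0 3 1 2)(4 6)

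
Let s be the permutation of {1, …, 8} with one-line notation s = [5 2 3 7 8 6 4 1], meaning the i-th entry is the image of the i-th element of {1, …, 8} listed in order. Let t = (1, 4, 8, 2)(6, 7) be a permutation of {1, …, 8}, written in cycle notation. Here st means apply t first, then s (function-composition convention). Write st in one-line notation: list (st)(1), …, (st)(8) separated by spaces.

7 5 3 1 8 4 6 2

(st)(x) = s(t(x)). Computing each image: s(t(1)) = s(4) = 7, s(t(2)) = s(1) = 5, s(t(3)) = s(3) = 3, s(t(4)) = s(8) = 1, s(t(5)) = s(5) = 8, s(t(6)) = s(7) = 4, s(t(7)) = s(6) = 6, s(t(8)) = s(2) = 2.
Hence st = [7 5 3 1 8 4 6 2].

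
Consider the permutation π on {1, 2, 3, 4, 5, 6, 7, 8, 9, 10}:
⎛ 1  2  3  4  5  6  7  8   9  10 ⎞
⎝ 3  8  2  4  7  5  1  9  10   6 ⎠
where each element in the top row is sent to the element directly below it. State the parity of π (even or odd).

even

In disjoint-cycle form the cycle lengths are 9, 1.
A cycle of length ℓ contributes ℓ−1 transpositions, so π is a product of 8 transpositions — even.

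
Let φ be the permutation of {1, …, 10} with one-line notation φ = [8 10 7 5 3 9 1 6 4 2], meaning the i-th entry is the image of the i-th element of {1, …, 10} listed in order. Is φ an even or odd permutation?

In disjoint-cycle form the cycle lengths are 8, 2.
A cycle of length ℓ contributes ℓ−1 transpositions, so φ is a product of 7 + 1 = 8 transpositions — even.

even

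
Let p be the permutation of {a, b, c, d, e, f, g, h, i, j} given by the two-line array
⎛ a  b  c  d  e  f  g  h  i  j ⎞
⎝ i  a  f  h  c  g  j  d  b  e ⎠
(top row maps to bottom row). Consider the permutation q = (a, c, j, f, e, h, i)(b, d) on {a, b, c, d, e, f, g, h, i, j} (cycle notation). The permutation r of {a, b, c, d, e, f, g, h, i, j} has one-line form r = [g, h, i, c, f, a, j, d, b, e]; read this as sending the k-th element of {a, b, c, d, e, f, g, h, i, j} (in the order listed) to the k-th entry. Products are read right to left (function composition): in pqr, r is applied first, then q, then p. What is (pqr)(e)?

c

(pqr)(e) = p(q(r(e))). r(e) = f, then q(f) = e, then p(e) = c, so the result is c.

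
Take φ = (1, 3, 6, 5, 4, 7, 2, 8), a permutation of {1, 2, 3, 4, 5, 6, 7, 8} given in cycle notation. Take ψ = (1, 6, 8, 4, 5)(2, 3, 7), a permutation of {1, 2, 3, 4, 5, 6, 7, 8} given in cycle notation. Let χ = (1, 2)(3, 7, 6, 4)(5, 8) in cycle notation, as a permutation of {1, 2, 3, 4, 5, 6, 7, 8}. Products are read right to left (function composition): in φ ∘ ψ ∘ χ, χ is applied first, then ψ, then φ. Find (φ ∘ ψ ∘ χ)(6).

(φ ∘ ψ ∘ χ)(6) = φ(ψ(χ(6))). χ(6) = 4, then ψ(4) = 5, then φ(5) = 4, so the result is 4.

4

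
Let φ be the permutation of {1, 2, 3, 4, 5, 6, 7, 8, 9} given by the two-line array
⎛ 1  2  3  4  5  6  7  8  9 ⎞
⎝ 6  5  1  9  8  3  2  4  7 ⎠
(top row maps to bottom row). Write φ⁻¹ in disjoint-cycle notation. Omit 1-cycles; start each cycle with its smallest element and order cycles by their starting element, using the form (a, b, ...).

(1, 3, 6)(2, 7, 9, 4, 8, 5)

First write φ in disjoint cycles: (1, 6, 3)(2, 5, 8, 4, 9, 7).
The inverse reverses every cycle; in canonical form, φ⁻¹ = (1, 3, 6)(2, 7, 9, 4, 8, 5).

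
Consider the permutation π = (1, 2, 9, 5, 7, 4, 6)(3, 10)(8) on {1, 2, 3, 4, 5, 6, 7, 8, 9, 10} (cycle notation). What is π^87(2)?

2 lies in the 7-cycle (1, 2, 9, 5, 7, 4, 6).
On a 7-cycle, π^7 is the identity, so π^87 = π^3 there (87 ≡ 3 mod 7).
Advancing 3 steps from 2: 2 → 9 → 5 → 7.

7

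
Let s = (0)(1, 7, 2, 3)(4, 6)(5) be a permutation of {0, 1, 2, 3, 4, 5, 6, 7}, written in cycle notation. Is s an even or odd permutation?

The cycle lengths are 4, 2, 1, 1.
A cycle of length ℓ contributes ℓ−1 transpositions, so s is a product of 3 + 1 = 4 transpositions — even.

even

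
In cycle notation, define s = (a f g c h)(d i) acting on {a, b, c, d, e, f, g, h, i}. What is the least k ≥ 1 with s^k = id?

10

The cycle type of s is (5, 2, 1, 1).
The order of s is the least common multiple of its cycle lengths: lcm(5, 2) = 10.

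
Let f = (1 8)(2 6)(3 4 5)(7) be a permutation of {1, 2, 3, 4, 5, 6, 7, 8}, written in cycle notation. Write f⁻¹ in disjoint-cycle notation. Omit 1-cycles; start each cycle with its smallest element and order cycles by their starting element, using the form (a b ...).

Inverting a permutation written in cycle notation just reverses the order within every cycle.
Reversing each cycle of f and rotating so the smallest element leads gives (1 8)(2 6)(3 5 4).

(1 8)(2 6)(3 5 4)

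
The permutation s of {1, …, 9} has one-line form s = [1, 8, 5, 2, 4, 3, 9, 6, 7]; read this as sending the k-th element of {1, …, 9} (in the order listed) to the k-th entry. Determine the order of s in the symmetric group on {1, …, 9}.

6

Writing s as disjoint cycles, the cycle lengths are 6, 2, 1.
The order is lcm(6, 2) = 6.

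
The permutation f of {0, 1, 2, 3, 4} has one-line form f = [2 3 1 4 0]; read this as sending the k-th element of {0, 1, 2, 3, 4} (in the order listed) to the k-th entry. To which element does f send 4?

0

4 is element number 5 of the domain, and entry number 5 of the one-line form is 0, so f(4) = 0.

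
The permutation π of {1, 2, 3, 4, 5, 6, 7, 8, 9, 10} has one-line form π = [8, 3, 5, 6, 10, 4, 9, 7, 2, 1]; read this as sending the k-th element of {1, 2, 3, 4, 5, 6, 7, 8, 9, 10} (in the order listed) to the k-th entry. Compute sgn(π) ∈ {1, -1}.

1

In disjoint-cycle form the cycle lengths are 8, 2.
A cycle is odd iff its length is even; π has 2 even-length cycles, so sgn(π) = (−1)^2 and π is even.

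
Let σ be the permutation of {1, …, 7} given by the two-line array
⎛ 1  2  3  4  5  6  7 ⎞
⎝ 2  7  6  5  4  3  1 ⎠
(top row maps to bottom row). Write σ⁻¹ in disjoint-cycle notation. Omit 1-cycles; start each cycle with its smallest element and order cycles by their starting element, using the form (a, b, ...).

The cycle decomposition of σ is (1, 2, 7)(3, 6)(4, 5).
Reversing each cycle (and rotating so the smallest element leads) gives σ⁻¹ = (1, 7, 2)(3, 6)(4, 5).

(1, 7, 2)(3, 6)(4, 5)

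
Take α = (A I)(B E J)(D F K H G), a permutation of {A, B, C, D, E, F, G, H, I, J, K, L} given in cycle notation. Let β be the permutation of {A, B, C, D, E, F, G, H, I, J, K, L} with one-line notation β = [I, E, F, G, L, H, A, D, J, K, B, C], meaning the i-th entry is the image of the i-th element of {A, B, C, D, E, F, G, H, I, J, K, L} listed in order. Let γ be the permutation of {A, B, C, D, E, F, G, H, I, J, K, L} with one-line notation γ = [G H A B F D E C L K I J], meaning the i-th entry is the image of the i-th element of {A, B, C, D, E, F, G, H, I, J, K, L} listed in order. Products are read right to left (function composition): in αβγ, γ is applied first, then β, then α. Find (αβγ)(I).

Apply the permutations in order: γ(I) = L, then β(L) = C, then α(C) = C. So (αβγ)(I) = C.

C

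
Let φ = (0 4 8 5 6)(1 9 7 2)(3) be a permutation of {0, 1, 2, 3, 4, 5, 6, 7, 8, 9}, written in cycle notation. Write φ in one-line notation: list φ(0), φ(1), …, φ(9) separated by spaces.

Reading each image from the cycles: 0↦4, 1↦9, 2↦1, 3↦3, 4↦8, 5↦6, 6↦0, 7↦2, 8↦5, 9↦7.
Listing these in domain order gives 4 9 1 3 8 6 0 2 5 7.

4 9 1 3 8 6 0 2 5 7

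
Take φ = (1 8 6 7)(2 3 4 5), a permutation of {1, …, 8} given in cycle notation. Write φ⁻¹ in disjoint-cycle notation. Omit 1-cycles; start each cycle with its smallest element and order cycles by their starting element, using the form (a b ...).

If φ sends a → b within a cycle, φ⁻¹ sends b → a; equivalently, reverse each cycle.
Reversing each cycle of φ and rotating so the smallest element leads gives (1 7 6 8)(2 5 4 3).

(1 7 6 8)(2 5 4 3)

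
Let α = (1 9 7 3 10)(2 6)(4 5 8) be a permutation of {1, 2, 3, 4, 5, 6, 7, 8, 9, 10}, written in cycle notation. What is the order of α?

30

The cycle type of α is (5, 3, 2).
Since disjoint cycles commute, ord(α) = lcm(5, 3, 2) = 30.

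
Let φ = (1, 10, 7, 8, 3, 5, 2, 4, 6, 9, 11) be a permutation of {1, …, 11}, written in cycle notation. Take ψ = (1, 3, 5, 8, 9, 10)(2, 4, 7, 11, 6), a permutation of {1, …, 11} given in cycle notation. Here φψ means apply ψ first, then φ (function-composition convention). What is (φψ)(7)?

1

ψ(7) = 11, then φ(11) = 1; composing gives (φψ)(7) = 1.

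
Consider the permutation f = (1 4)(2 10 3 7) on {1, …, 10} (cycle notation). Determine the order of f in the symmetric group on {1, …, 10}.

The cycle type of f is (4, 2, 1, 1, 1, 1).
The order of f is the least common multiple of its cycle lengths: lcm(4, 2) = 4.

4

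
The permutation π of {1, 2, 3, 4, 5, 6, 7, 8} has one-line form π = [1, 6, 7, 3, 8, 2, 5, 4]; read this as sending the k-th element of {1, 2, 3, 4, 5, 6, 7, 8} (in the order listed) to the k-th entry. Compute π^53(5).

Tracing 5 → 8 → … returns to 5 after 5 steps, so 5 lies in a 5-cycle (3, 7, 5, 8, 4).
On a 5-cycle, π^5 is the identity, so π^53 = π^3 there (53 ≡ 3 mod 5).
Stepping 3 places around the cycle: 5 → 8 → 4 → 3.

3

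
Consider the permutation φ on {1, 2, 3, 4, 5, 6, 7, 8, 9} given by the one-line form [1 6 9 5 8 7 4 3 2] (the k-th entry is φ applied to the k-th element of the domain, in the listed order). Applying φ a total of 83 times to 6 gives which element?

5

Tracing 6 → 7 → … returns to 6 after 8 steps, so 6 lies in an 8-cycle (2 6 7 4 5 8 3 9).
Powers repeat with period 8 on this cycle, and 83 mod 8 = 3, so φ^83(6) = φ^3(6).
Stepping 3 places around the cycle: 6 → 7 → 4 → 5.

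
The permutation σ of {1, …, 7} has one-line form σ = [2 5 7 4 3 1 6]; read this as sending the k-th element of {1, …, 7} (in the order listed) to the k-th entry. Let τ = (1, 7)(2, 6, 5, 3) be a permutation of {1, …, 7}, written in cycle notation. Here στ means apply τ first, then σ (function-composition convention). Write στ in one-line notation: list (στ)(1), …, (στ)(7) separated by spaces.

6 1 5 4 7 3 2

For each element, apply τ then σ: 1 → 7 → 6; 2 → 6 → 1; 3 → 2 → 5; 4 → 4 → 4; 5 → 3 → 7; 6 → 5 → 3; 7 → 1 → 2.
So στ in one-line form is 6 1 5 4 7 3 2.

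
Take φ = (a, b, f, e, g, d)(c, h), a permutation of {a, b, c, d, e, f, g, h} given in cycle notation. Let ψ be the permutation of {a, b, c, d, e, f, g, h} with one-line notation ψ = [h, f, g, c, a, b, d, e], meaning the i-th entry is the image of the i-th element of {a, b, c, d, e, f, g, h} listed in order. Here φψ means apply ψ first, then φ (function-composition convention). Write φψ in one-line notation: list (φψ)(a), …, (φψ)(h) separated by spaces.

(φψ)(x) = φ(ψ(x)). Computing each image: φ(ψ(a)) = φ(h) = c, φ(ψ(b)) = φ(f) = e, φ(ψ(c)) = φ(g) = d, φ(ψ(d)) = φ(c) = h, φ(ψ(e)) = φ(a) = b, φ(ψ(f)) = φ(b) = f, φ(ψ(g)) = φ(d) = a, φ(ψ(h)) = φ(e) = g.
Hence φψ = [c e d h b f a g].

c e d h b f a g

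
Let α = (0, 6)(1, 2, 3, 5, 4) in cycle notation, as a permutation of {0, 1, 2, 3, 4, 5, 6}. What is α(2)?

2 appears in (1, 2, 3, 5, 4); the next entry (wrapping around) is 3.

3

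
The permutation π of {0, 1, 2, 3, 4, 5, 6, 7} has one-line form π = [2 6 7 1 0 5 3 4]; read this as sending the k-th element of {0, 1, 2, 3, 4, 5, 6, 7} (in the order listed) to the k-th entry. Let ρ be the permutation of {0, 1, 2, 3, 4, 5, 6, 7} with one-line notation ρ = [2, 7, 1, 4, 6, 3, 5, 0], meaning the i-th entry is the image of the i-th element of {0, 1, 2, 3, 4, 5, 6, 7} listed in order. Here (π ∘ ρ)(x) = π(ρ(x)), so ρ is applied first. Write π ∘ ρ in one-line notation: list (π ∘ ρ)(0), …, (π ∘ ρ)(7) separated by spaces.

7 4 6 0 3 1 5 2

(π ∘ ρ)(x) = π(ρ(x)). Computing each image: π(ρ(0)) = π(2) = 7, π(ρ(1)) = π(7) = 4, π(ρ(2)) = π(1) = 6, π(ρ(3)) = π(4) = 0, π(ρ(4)) = π(6) = 3, π(ρ(5)) = π(3) = 1, π(ρ(6)) = π(5) = 5, π(ρ(7)) = π(0) = 2.
Hence π ∘ ρ = [7 4 6 0 3 1 5 2].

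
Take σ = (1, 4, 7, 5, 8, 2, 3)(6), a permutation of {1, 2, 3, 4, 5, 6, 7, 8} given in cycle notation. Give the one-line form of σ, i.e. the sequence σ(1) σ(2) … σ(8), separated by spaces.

Each element maps to the next entry in its cycle (wrapping to the front): 1↦4, 2↦3, 3↦1, 4↦7, 5↦8, 6↦6, 7↦5, 8↦2.
So the one-line form is 4 3 1 7 8 6 5 2.

4 3 1 7 8 6 5 2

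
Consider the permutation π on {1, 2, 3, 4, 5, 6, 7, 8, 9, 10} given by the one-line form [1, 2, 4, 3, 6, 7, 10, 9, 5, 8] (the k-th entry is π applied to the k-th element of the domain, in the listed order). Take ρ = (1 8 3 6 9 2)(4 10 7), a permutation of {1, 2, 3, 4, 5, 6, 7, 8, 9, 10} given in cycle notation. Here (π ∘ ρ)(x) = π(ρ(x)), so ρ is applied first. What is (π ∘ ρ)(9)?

2

First apply ρ: ρ(9) = 2, then π(2) = 2. Thus (π ∘ ρ)(9) = 2.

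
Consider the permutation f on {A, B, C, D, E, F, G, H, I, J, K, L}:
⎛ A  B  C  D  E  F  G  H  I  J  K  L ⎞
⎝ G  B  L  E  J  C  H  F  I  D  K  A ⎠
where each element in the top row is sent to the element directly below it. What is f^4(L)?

F

Tracing L → A → … returns to L after 6 steps, so L lies in a 6-cycle (A G H F C L).
Advancing 4 steps from L: L → A → G → H → F.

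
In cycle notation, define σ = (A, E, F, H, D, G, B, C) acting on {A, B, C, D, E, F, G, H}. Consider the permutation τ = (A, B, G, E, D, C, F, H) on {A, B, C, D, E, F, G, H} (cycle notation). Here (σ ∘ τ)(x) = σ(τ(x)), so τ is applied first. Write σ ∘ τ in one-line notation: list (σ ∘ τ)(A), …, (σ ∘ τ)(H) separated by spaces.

For each element, apply τ then σ: A → B → C; B → G → B; C → F → H; D → C → A; E → D → G; F → H → D; G → E → F; H → A → E.
Collecting the images, σ ∘ τ = [C B H A G D F E].

C B H A G D F E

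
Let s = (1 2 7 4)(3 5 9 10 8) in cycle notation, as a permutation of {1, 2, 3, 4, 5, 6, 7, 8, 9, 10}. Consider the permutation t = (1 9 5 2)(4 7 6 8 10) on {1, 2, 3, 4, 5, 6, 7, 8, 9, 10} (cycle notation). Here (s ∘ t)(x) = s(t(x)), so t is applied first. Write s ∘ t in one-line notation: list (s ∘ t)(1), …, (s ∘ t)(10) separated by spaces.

For each element, apply t then s: 1 → 9 → 10; 2 → 1 → 2; 3 → 3 → 5; 4 → 7 → 4; 5 → 2 → 7; 6 → 8 → 3; 7 → 6 → 6; 8 → 10 → 8; 9 → 5 → 9; 10 → 4 → 1.
So s ∘ t in one-line form is 10 2 5 4 7 3 6 8 9 1.

10 2 5 4 7 3 6 8 9 1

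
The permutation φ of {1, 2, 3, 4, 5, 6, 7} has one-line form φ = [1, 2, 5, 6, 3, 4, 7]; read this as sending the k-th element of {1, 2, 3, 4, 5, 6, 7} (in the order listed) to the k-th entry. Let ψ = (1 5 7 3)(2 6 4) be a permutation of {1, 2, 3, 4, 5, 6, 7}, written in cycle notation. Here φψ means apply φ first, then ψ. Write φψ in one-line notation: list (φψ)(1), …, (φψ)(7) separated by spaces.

5 6 7 4 1 2 3

(φψ)(x) = ψ(φ(x)). Computing each image: ψ(φ(1)) = ψ(1) = 5, ψ(φ(2)) = ψ(2) = 6, ψ(φ(3)) = ψ(5) = 7, ψ(φ(4)) = ψ(6) = 4, ψ(φ(5)) = ψ(3) = 1, ψ(φ(6)) = ψ(4) = 2, ψ(φ(7)) = ψ(7) = 3.
Hence φψ = [5 6 7 4 1 2 3].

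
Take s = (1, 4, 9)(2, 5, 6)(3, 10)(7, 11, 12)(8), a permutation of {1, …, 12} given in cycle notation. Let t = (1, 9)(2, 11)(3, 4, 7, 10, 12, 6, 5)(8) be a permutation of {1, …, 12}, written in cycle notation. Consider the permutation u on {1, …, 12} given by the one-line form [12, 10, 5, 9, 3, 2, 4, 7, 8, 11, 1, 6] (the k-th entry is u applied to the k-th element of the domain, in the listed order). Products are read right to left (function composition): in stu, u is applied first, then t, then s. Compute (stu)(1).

Chase 1: u(1) = 12; t(12) = 6; s(6) = 2. Hence (stu)(1) = 2.

2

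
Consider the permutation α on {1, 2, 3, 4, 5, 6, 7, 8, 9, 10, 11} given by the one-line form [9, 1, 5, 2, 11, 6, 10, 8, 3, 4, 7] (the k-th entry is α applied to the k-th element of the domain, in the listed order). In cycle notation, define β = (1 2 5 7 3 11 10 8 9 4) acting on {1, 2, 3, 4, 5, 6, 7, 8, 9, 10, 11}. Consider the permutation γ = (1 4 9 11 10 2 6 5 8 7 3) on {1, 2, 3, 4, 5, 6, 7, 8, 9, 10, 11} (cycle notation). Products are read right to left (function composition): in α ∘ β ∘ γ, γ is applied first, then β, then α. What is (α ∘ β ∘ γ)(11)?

8

Chase 11: γ(11) = 10; β(10) = 8; α(8) = 8. Hence (α ∘ β ∘ γ)(11) = 8.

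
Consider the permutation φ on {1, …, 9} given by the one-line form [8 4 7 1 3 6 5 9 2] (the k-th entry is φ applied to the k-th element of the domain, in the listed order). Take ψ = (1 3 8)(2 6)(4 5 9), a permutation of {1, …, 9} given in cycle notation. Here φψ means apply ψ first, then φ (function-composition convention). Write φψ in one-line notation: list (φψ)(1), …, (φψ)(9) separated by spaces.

(φψ)(x) = φ(ψ(x)). Computing each image: φ(ψ(1)) = φ(3) = 7, φ(ψ(2)) = φ(6) = 6, φ(ψ(3)) = φ(8) = 9, φ(ψ(4)) = φ(5) = 3, φ(ψ(5)) = φ(9) = 2, φ(ψ(6)) = φ(2) = 4, φ(ψ(7)) = φ(7) = 5, φ(ψ(8)) = φ(1) = 8, φ(ψ(9)) = φ(4) = 1.
Hence φψ = [7 6 9 3 2 4 5 8 1].

7 6 9 3 2 4 5 8 1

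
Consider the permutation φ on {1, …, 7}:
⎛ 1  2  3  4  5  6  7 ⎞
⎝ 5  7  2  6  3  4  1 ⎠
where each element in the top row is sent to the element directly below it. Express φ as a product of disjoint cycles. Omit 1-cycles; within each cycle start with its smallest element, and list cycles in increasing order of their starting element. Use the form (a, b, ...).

(1, 5, 3, 2, 7)(4, 6)

Start at 1 and follow images: 1 → 5 → 3 → 2 → 7 → 1, giving the cycle (1, 5, 3, 2, 7).
Repeating from the next unused element and collecting all non-trivial cycles gives (1, 5, 3, 2, 7)(4, 6).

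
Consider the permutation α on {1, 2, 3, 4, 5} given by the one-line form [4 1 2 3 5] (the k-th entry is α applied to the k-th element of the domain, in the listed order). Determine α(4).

4 is element number 4 of the domain, and entry number 4 of the one-line form is 3, so α(4) = 3.

3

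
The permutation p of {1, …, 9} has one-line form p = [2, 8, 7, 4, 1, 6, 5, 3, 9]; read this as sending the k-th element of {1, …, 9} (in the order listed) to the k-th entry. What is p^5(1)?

5

Tracing 1 → 2 → … returns to 1 after 6 steps, so 1 lies in a 6-cycle (1, 2, 8, 3, 7, 5).
Stepping 5 places around the cycle: 1 → 2 → 8 → 3 → 7 → 5.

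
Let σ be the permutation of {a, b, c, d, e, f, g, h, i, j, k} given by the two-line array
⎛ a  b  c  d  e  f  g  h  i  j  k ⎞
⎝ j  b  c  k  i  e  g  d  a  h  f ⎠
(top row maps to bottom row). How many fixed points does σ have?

The fixed points (elements with σ(x) = x) are {b, c, g}, so there are 3.

3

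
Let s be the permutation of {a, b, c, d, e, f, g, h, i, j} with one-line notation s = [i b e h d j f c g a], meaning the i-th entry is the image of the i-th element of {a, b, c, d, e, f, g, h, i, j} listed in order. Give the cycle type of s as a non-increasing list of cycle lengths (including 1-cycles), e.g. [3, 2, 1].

The disjoint cycles are (a i g f j)(b)(c e d h), with lengths 5, 4, 1 in non-increasing order.

[5, 4, 1]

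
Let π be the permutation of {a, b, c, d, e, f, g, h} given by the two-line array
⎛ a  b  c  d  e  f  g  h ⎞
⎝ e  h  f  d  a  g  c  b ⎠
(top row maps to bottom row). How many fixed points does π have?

1

The fixed points (elements with π(x) = x) are {d}, so there is 1.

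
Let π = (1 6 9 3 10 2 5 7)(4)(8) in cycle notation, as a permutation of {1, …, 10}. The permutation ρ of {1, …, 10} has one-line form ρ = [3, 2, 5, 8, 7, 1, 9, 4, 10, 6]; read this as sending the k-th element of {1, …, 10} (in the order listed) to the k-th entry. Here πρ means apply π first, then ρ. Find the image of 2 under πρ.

First apply π: π(2) = 5, then ρ(5) = 7. Thus (πρ)(2) = 7.

7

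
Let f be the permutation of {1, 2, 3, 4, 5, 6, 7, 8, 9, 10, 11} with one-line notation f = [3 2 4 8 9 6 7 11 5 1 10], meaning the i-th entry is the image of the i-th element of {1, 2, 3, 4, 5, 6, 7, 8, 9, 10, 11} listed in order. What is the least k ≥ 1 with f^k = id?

6

Writing f as disjoint cycles, the cycle lengths are 6, 2, 1, 1, 1.
The order is lcm(6, 2) = 6.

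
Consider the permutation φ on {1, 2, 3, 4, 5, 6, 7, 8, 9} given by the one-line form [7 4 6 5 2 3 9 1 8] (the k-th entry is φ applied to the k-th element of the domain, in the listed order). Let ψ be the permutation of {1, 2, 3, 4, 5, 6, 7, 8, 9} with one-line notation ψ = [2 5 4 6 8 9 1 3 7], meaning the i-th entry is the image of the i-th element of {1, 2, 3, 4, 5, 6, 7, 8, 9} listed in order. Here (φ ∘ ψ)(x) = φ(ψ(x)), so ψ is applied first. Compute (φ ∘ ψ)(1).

(φ ∘ ψ)(1) = φ(ψ(1)). ψ(1) = 2, then φ(2) = 4. So (φ ∘ ψ)(1) = 4.

4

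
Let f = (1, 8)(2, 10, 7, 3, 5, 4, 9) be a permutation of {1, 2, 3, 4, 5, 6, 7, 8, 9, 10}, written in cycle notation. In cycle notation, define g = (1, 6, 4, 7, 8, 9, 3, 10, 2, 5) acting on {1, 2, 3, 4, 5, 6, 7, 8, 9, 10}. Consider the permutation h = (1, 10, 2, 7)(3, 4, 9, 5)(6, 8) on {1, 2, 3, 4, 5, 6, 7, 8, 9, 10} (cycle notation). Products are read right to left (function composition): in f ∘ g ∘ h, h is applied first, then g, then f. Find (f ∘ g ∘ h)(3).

3

Apply the permutations in order: h(3) = 4, then g(4) = 7, then f(7) = 3. So (f ∘ g ∘ h)(3) = 3.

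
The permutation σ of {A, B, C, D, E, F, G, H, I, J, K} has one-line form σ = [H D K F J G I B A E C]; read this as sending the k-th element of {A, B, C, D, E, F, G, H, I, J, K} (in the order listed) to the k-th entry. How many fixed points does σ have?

No element satisfies σ(x) = x, so there are 0 fixed points.

0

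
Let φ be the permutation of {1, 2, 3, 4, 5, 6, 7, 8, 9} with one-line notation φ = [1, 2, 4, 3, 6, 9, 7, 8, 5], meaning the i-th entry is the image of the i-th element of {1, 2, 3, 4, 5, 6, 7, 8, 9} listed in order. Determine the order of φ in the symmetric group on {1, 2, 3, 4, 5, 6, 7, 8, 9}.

Writing φ as disjoint cycles, the cycle lengths are 3, 2, 1, 1, 1, 1.
The order of φ is the least common multiple of its cycle lengths: lcm(3, 2) = 6.

6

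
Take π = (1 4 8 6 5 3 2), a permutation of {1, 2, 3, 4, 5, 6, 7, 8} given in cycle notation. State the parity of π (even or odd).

The cycle lengths are 7, 1.
A cycle of length ℓ contributes ℓ−1 transpositions, so π is a product of 6 transpositions — even.

even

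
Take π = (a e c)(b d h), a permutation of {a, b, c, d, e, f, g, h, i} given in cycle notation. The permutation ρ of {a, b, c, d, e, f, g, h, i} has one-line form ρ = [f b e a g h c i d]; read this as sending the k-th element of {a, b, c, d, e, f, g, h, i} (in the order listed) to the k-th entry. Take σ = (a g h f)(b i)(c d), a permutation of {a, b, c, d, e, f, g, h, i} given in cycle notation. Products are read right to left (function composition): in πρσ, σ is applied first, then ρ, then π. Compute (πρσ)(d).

c

Apply the permutations in order: σ(d) = c, then ρ(c) = e, then π(e) = c. So (πρσ)(d) = c.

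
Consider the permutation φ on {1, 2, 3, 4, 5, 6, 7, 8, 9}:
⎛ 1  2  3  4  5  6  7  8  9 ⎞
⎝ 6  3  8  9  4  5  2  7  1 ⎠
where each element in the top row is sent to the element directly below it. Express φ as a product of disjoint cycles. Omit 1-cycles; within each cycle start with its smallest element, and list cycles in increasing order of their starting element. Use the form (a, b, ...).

Start at 1 and follow images: 1 → 6 → 5 → 4 → 9 → 1, giving the cycle (1, 6, 5, 4, 9).
Continuing from each remaining unvisited element yields (1, 6, 5, 4, 9)(2, 3, 8, 7).

(1, 6, 5, 4, 9)(2, 3, 8, 7)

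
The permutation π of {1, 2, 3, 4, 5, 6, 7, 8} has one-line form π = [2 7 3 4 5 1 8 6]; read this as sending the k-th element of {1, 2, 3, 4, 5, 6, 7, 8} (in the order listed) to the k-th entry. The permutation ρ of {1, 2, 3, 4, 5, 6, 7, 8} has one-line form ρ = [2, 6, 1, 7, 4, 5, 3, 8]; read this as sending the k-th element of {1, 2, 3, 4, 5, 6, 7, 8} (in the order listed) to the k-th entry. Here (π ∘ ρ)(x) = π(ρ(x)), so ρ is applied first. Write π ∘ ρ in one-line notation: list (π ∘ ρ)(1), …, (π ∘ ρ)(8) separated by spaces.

(π ∘ ρ)(x) = π(ρ(x)). Computing each image: π(ρ(1)) = π(2) = 7, π(ρ(2)) = π(6) = 1, π(ρ(3)) = π(1) = 2, π(ρ(4)) = π(7) = 8, π(ρ(5)) = π(4) = 4, π(ρ(6)) = π(5) = 5, π(ρ(7)) = π(3) = 3, π(ρ(8)) = π(8) = 6.
Hence π ∘ ρ = [7 1 2 8 4 5 3 6].

7 1 2 8 4 5 3 6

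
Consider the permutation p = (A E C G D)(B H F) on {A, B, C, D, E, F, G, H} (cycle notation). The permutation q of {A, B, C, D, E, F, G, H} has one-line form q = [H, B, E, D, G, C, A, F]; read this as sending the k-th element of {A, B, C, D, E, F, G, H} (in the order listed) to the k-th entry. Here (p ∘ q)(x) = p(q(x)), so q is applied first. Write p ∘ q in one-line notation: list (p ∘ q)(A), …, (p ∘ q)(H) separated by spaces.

F H C A D G E B

Chase each element through q then p: A → H → F; B → B → H; C → E → C; D → D → A; E → G → D; F → C → G; G → A → E; H → F → B.
So p ∘ q in one-line form is F H C A D G E B.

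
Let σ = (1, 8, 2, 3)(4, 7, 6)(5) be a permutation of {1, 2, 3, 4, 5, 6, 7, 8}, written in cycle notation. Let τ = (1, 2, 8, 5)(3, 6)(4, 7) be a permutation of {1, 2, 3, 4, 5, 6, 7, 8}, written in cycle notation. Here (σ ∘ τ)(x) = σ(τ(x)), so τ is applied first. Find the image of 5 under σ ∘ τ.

8

First apply τ: τ(5) = 1, then σ(1) = 8. Thus (σ ∘ τ)(5) = 8.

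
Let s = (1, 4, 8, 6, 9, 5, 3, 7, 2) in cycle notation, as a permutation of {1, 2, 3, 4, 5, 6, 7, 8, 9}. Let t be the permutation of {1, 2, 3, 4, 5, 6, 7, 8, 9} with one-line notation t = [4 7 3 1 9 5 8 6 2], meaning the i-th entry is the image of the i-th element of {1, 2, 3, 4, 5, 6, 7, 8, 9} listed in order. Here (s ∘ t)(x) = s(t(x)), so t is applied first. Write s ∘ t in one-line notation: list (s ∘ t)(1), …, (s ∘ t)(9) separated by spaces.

8 2 7 4 5 3 6 9 1

Chase each element through t then s: 1 → 4 → 8; 2 → 7 → 2; 3 → 3 → 7; 4 → 1 → 4; 5 → 9 → 5; 6 → 5 → 3; 7 → 8 → 6; 8 → 6 → 9; 9 → 2 → 1.
Collecting the images, s ∘ t = [8 2 7 4 5 3 6 9 1].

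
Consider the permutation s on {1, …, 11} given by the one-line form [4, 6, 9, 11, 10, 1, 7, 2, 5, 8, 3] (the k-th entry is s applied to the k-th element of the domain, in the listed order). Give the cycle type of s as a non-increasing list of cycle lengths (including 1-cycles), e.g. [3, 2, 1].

[10, 1]

The disjoint cycles are (1 4 11 3 9 5 10 8 2 6)(7), with lengths 10, 1 in non-increasing order.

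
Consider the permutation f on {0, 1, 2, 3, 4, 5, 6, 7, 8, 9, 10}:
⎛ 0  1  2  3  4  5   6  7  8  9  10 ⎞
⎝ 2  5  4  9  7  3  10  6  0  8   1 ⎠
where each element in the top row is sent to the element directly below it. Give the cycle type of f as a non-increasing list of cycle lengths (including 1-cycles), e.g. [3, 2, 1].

[11]

The disjoint cycles are (0, 2, 4, 7, 6, 10, 1, 5, 3, 9, 8), with lengths 11 in non-increasing order.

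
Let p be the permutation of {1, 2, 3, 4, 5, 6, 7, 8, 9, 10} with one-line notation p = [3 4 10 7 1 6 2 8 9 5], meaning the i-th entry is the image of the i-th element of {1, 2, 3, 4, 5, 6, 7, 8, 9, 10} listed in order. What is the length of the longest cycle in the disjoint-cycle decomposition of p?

4

Decomposing into disjoint cycles gives (1 3 10 5)(2 4 7); the longest has length 4.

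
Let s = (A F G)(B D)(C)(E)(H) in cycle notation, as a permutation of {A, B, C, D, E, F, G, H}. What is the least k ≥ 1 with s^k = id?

The disjoint cycles have lengths 3, 2, 1, 1, 1.
The order of s is the least common multiple of its cycle lengths: lcm(3, 2) = 6.

6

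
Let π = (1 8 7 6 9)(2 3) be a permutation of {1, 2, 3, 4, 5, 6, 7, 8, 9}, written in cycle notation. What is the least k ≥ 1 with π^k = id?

The disjoint cycles have lengths 5, 2, 1, 1.
Since disjoint cycles commute, ord(π) = lcm(5, 2) = 10.

10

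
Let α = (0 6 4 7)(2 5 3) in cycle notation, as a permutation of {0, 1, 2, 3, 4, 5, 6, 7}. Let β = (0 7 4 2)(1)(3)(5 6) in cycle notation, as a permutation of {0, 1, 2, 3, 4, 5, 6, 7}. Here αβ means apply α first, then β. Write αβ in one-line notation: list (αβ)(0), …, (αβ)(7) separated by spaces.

5 1 6 0 4 3 2 7

(αβ)(x) = β(α(x)). Computing each image: β(α(0)) = β(6) = 5, β(α(1)) = β(1) = 1, β(α(2)) = β(5) = 6, β(α(3)) = β(2) = 0, β(α(4)) = β(7) = 4, β(α(5)) = β(3) = 3, β(α(6)) = β(4) = 2, β(α(7)) = β(0) = 7.
Hence αβ = [5 1 6 0 4 3 2 7].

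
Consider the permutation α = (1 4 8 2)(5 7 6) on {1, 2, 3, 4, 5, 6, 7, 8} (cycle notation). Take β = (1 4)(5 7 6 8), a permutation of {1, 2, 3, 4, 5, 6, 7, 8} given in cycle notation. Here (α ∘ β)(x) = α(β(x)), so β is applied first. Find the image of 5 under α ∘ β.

First apply β: β(5) = 7, then α(7) = 6. Thus (α ∘ β)(5) = 6.

6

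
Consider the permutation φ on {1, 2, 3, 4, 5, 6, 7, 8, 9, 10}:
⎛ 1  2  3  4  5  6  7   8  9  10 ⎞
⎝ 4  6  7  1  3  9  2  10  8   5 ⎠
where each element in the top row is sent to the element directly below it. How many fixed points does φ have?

No element satisfies φ(x) = x, so there are 0 fixed points.

0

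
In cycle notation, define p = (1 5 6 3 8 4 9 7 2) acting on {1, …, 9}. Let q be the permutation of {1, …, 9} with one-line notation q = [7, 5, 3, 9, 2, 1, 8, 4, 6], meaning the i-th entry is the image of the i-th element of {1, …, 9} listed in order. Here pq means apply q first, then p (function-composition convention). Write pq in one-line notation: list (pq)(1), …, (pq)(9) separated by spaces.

For each element, apply q then p: 1 → 7 → 2; 2 → 5 → 6; 3 → 3 → 8; 4 → 9 → 7; 5 → 2 → 1; 6 → 1 → 5; 7 → 8 → 4; 8 → 4 → 9; 9 → 6 → 3.
Collecting the images, pq = [2 6 8 7 1 5 4 9 3].

2 6 8 7 1 5 4 9 3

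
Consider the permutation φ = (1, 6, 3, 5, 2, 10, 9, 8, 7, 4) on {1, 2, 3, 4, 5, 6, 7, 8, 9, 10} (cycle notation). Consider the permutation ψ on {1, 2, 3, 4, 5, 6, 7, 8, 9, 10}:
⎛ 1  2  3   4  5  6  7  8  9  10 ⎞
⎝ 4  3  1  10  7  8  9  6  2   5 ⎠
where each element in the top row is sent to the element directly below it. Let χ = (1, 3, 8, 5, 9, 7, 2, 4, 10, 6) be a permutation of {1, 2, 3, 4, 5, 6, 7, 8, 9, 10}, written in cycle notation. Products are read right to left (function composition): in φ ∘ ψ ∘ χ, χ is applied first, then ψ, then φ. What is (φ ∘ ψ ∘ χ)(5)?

(φ ∘ ψ ∘ χ)(5) = φ(ψ(χ(5))). χ(5) = 9, then ψ(9) = 2, then φ(2) = 10, so the result is 10.

10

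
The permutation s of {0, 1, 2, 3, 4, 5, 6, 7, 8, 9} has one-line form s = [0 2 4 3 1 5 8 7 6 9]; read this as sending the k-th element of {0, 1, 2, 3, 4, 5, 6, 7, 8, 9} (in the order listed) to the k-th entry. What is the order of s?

6

The disjoint-cycle form of s has cycle lengths 3, 2, 1, 1, 1, 1, 1.
The order is lcm(3, 2) = 6.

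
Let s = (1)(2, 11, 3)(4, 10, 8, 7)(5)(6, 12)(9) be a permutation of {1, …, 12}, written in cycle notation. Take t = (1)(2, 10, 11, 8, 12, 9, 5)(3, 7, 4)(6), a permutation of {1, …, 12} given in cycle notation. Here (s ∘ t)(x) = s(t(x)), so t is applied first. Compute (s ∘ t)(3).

t(3) = 7, then s(7) = 4; composing gives (s ∘ t)(3) = 4.

4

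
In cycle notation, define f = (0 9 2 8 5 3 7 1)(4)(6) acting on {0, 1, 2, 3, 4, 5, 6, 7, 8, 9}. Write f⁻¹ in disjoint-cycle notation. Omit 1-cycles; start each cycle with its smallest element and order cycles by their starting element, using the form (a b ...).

(0 1 7 3 5 8 2 9)

The inverse reverses each cycle.
After reversing and putting each cycle's least element first, f⁻¹ = (0 1 7 3 5 8 2 9).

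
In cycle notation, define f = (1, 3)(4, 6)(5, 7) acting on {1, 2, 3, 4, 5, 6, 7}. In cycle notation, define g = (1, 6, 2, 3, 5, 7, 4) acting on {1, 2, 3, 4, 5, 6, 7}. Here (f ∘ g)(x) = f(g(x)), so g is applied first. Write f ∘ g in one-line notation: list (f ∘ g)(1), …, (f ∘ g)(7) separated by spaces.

(f ∘ g)(x) = f(g(x)). Computing each image: f(g(1)) = f(6) = 4, f(g(2)) = f(3) = 1, f(g(3)) = f(5) = 7, f(g(4)) = f(1) = 3, f(g(5)) = f(7) = 5, f(g(6)) = f(2) = 2, f(g(7)) = f(4) = 6.
Hence f ∘ g = [4 1 7 3 5 2 6].

4 1 7 3 5 2 6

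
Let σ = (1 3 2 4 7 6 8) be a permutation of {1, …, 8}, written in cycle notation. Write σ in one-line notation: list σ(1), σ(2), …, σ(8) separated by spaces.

Image by image: 1→3, 2→4, 3→2, 4→7, 5→5, 6→8, 7→6, 8→1.
Listing these in domain order gives 3 4 2 7 5 8 6 1.

3 4 2 7 5 8 6 1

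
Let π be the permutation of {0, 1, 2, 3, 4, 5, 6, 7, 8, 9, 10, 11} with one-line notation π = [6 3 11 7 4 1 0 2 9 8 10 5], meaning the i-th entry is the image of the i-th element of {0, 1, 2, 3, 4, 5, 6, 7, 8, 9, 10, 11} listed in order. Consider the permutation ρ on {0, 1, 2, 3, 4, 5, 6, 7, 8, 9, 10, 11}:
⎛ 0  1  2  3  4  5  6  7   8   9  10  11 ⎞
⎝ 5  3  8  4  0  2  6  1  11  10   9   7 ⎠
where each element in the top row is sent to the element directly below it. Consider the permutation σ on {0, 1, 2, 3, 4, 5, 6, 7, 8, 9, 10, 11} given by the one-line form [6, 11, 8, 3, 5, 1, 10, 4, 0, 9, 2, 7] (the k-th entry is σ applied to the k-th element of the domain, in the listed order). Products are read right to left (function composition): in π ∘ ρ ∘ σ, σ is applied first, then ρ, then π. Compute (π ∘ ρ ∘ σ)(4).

(π ∘ ρ ∘ σ)(4) = π(ρ(σ(4))). σ(4) = 5, then ρ(5) = 2, then π(2) = 11, so the result is 11.

11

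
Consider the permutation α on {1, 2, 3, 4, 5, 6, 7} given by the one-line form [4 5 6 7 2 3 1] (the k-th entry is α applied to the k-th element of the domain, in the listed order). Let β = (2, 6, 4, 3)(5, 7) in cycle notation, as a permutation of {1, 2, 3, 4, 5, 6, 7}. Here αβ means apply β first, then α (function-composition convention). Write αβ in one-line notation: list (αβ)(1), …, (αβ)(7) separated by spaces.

4 3 5 6 1 7 2

Chase each element through β then α: 1 → 1 → 4; 2 → 6 → 3; 3 → 2 → 5; 4 → 3 → 6; 5 → 7 → 1; 6 → 4 → 7; 7 → 5 → 2.
So αβ in one-line form is 4 3 5 6 1 7 2.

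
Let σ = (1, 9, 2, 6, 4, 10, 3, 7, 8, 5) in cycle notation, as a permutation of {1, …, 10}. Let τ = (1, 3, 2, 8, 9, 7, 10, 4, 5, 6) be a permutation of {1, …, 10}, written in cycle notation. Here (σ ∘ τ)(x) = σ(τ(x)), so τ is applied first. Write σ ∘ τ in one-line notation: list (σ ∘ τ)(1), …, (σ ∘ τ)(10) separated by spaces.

7 5 6 1 4 9 3 2 8 10

(σ ∘ τ)(x) = σ(τ(x)). Computing each image: σ(τ(1)) = σ(3) = 7, σ(τ(2)) = σ(8) = 5, σ(τ(3)) = σ(2) = 6, σ(τ(4)) = σ(5) = 1, σ(τ(5)) = σ(6) = 4, σ(τ(6)) = σ(1) = 9, σ(τ(7)) = σ(10) = 3, σ(τ(8)) = σ(9) = 2, σ(τ(9)) = σ(7) = 8, σ(τ(10)) = σ(4) = 10.
Hence σ ∘ τ = [7 5 6 1 4 9 3 2 8 10].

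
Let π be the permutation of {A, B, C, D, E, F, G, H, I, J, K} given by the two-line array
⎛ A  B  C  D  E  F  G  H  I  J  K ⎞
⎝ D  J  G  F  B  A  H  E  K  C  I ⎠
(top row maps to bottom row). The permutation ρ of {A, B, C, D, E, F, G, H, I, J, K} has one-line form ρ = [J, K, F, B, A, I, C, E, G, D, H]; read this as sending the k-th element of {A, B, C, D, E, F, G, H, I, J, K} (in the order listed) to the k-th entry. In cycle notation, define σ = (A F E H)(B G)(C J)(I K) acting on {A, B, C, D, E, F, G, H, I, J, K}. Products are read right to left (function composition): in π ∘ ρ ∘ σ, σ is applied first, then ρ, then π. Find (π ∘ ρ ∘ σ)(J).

A

Apply the permutations in order: σ(J) = C, then ρ(C) = F, then π(F) = A. So (π ∘ ρ ∘ σ)(J) = A.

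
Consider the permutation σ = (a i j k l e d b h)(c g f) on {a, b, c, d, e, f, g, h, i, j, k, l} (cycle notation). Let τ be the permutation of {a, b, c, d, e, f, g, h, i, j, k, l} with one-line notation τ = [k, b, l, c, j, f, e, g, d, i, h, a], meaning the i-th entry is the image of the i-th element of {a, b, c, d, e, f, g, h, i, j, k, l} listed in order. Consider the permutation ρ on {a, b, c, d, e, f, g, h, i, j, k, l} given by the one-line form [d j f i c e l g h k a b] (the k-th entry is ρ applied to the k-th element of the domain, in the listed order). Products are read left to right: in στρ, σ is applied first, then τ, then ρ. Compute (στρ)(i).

(στρ)(i) = ρ(τ(σ(i))). σ(i) = j, then τ(j) = i, then ρ(i) = h, so the result is h.

h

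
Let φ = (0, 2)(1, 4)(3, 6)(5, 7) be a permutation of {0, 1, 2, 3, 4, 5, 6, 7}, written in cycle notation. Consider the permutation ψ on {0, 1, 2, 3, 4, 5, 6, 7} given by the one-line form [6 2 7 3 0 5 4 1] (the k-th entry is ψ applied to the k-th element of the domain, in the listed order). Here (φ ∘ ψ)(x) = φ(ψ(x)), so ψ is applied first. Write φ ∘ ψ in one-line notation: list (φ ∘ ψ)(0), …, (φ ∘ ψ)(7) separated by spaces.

3 0 5 6 2 7 1 4

(φ ∘ ψ)(x) = φ(ψ(x)). Computing each image: φ(ψ(0)) = φ(6) = 3, φ(ψ(1)) = φ(2) = 0, φ(ψ(2)) = φ(7) = 5, φ(ψ(3)) = φ(3) = 6, φ(ψ(4)) = φ(0) = 2, φ(ψ(5)) = φ(5) = 7, φ(ψ(6)) = φ(4) = 1, φ(ψ(7)) = φ(1) = 4.
Hence φ ∘ ψ = [3 0 5 6 2 7 1 4].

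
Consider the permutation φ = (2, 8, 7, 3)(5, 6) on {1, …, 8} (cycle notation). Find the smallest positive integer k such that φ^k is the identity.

The cycle type of φ is (4, 2, 1, 1).
The order is lcm(4, 2) = 4.

4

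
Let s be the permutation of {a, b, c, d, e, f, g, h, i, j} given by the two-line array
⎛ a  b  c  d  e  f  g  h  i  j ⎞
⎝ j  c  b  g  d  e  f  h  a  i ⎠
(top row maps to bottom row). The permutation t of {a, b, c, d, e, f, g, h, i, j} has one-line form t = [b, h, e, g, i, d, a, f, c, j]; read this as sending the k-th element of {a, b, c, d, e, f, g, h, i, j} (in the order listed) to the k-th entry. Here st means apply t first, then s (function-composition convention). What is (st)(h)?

First apply t: t(h) = f, then s(f) = e. Thus (st)(h) = e.

e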